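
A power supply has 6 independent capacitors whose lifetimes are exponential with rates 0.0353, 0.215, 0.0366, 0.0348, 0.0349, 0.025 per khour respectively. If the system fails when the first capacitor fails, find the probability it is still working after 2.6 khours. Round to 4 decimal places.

The time to first failure is exponential with rate Σλ = 0.0353 + 0.215 + 0.0366 + 0.0348 + 0.0349 + 0.025 = 0.3816.
P(min > 2.6) = e^(−0.3816·2.6) = e^(−0.99216) ≈ 0.3708.

0.3708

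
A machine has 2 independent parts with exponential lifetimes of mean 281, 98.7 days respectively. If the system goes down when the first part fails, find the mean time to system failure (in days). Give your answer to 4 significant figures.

The first failure time is exponential with rate Σλ_i = 1/281 + 1/98.7 = 0.0136904 per day.
E[min] = 1/Σλ = 1/0.0136904 = 73.0437 days.

73.04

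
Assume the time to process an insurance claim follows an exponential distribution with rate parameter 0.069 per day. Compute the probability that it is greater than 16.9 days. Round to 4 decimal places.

P(X > 16.9) = e^(−λ·16.9) = e^(−1.1661) ≈ 0.3116.

0.3116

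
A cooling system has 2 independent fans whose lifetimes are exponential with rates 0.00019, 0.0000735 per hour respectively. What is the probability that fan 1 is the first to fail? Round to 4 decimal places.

0.7211

The time to first failure is exponential with rate Σλ = 0.00019 + 0.0000735 = 0.0002635.
P(fan 1 first) = λ_1/Σλ = 0.00019/0.0002635 ≈ 0.7211.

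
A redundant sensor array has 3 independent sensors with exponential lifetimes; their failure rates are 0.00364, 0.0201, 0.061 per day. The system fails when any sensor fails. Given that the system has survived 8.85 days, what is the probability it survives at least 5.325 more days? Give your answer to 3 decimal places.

0.637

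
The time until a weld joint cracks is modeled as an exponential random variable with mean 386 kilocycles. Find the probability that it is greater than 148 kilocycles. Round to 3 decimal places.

0.682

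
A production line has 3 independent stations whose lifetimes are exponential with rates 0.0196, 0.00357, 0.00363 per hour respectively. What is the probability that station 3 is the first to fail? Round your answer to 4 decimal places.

0.1354

The time to first failure is exponential with rate Σλ = 0.0196 + 0.00357 + 0.00363 = 0.0268.
P(station 3 first) = λ_3/Σλ = 0.00363/0.0268 ≈ 0.1354.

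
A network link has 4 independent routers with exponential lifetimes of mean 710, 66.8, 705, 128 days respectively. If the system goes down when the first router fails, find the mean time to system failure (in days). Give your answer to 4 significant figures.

The first failure time is exponential with rate Σλ_i = 1/710 + 1/66.8 + 1/705 + 1/128 = 0.0256095 per day.
E[min] = 1/Σλ = 1/0.0256095 = 39.0481 days.

39.05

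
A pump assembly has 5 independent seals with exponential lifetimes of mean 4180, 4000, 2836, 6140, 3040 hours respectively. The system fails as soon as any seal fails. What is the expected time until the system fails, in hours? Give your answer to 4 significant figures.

749.8

The first failure time is exponential with rate Σλ_i = 1/4180 + 1/4000 + 1/2836 + 1/6140 + 1/3040 = 0.00133366 per hour.
E[min] = 1/Σλ = 1/0.00133366 = 749.818 hours.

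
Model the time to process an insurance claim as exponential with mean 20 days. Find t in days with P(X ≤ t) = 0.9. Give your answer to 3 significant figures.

The rate is λ = 1/20 = 0.05 per day.
Set 1 − e^(−λt) = 0.9, so t = −ln(0.1)/λ = 2.3026/0.05 ≈ 46.0517 days.

46.1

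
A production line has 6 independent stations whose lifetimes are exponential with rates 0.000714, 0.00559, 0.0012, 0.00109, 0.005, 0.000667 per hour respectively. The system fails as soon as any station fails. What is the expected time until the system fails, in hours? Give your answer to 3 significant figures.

The time to first failure is exponential with rate Σλ = 0.000714 + 0.00559 + 0.0012 + 0.00109 + 0.005 + 0.000667 = 0.014261.
E[min] = 1/Σλ = 1/0.014261 = 70.1213 hours.

70.1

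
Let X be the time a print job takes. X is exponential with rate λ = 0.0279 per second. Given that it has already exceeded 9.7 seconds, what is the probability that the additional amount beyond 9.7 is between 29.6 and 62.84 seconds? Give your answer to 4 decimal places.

Memoryless: the residual past 9.7 is again Exp(λ).
P(29.6 < residual < 62.84) = e^(−λ·29.6) − e^(−λ·62.84) = 0.43787 − 0.17321 ≈ 0.2647.

0.2647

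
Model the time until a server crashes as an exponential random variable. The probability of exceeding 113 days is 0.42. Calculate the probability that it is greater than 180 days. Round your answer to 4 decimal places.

e^(−λ·113) = 0.42 ⇒ λ = −ln(0.42)/113 = 0.007677.
P(X > 180) = e^(−0.007677·180) = e^(−1.3819) ≈ 0.2511.

0.2511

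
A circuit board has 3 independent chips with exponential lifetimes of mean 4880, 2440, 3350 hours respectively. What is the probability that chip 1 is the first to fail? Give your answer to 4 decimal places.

Rates: λ_i = 1/mean_i → 0.000204918, 0.000409836, 0.000298507; Σλ = 0.000913262.
P(chip 1 first) = λ_1/Σλ = 0.000204918/0.000913262 ≈ 0.2244.

0.2244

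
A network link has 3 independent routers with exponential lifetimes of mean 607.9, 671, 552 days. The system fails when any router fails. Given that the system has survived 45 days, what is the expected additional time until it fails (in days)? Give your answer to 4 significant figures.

202.1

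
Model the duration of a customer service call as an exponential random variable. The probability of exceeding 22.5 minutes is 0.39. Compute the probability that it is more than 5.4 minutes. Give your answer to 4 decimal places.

e^(−λ·22.5) = 0.39 ⇒ λ = −ln(0.39)/22.5 = 0.0418493.
P(X > 5.4) = e^(−0.0418493·5.4) = e^(−0.22599) ≈ 0.7977.

0.7977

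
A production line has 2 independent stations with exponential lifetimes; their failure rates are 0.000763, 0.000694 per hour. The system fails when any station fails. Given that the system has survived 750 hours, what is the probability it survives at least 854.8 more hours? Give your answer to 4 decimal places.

0.2878

Time to first failure ~ Exp(Σλ) with Σλ = 0.001457.
By memorylessness, P(T > 750+854.8 | T > 750) = P(T > 854.8) = e^(−0.001457·854.8) ≈ 0.2878.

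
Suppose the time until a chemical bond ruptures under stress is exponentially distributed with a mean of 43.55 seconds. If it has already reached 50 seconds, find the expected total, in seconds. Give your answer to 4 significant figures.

The rate is λ = 1/43.55 = 0.0229621 per second.
By memorylessness, E[X | X > 50] = 50 + 1/λ = 50 + 43.55 = 93.55 seconds.

93.55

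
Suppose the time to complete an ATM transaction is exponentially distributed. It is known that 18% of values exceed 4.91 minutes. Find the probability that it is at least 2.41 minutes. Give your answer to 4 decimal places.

0.4310

e^(−λ·4.91) = 0.18 ⇒ λ = −ln(0.18)/4.91 = 0.349246.
P(X > 2.41) = e^(−0.349246·2.41) = e^(−0.84168) ≈ 0.4310.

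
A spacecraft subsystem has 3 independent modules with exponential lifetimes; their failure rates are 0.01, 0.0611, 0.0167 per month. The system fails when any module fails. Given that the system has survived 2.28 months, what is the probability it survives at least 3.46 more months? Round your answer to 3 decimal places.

0.738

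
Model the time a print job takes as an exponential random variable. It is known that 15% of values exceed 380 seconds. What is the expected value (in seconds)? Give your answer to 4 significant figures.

e^(−λ·380) = 0.15 ⇒ λ = −ln(0.15)/380 = 0.00499242.
Mean = 1/λ = 200.304 seconds.

200.3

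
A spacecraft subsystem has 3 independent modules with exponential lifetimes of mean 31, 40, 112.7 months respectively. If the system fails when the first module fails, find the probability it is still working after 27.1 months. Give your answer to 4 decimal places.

The first failure time is exponential with rate Σλ_i = 1/31 + 1/40 + 1/112.7 = 0.0661312 per month.
P(min > 27.1) = e^(−0.0661312·27.1) = e^(−1.7922) ≈ 0.1666.

0.1666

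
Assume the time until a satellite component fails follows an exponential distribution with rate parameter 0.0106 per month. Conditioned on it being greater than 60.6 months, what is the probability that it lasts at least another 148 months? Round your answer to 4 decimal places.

0.2083

The exponential is memoryless, so the remaining time is again Exp(λ): the condition X > 60.6 is irrelevant.
P(X > 148) = e^(−1.5688) ≈ 0.2083.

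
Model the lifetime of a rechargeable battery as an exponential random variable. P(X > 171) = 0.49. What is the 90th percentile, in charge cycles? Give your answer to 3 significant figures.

552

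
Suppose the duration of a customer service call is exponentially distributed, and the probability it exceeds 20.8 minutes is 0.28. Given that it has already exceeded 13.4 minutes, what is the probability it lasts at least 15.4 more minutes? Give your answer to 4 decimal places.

0.3897

From e^(−λ·20.8) = 0.28, λ = −ln(0.28)/20.8 = 0.0612003.
Memoryless: P(X > 13.4+15.4 | X > 13.4) = P(X > 15.4) = e^(−0.0612003·15.4) ≈ 0.3897.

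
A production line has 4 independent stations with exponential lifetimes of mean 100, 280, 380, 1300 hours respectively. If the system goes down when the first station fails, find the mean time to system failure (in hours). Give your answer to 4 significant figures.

The first failure time is exponential with rate Σλ_i = 1/100 + 1/280 + 1/380 + 1/1300 = 0.0169722 per hour.
E[min] = 1/Σλ = 1/0.0169722 = 58.9197 hours.

58.92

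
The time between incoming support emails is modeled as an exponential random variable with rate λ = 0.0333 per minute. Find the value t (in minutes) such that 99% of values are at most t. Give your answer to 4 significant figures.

138.3

Set 1 − e^(−λt) = 0.99, so t = −ln(0.01)/λ = 4.6052/0.0333 ≈ 138.293 minutes.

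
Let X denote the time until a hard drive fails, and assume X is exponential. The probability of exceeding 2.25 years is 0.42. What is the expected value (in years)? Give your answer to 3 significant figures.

2.59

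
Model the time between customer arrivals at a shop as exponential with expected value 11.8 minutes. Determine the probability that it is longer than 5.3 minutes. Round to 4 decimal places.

The rate is λ = 1/11.8 = 0.0847458 per minute.
P(X > 5.3) = e^(−λ·5.3) = e^(−0.44915) ≈ 0.6382.

0.6382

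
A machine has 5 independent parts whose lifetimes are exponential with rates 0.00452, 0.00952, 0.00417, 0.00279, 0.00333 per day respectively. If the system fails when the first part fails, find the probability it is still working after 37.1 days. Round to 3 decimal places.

0.405

The time to first failure is exponential with rate Σλ = 0.00452 + 0.00952 + 0.00417 + 0.00279 + 0.00333 = 0.02433.
P(min > 37.1) = e^(−0.02433·37.1) = e^(−0.90264) ≈ 0.405.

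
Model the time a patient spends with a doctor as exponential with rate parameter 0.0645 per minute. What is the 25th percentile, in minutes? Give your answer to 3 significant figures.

Set 1 − e^(−λt) = 0.25, so t = −ln(0.75)/λ = 0.28768/0.0645 ≈ 4.46019 minutes.

4.46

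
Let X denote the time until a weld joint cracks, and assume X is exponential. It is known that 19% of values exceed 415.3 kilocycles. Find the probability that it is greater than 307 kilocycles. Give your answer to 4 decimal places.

e^(−λ·415.3) = 0.19 ⇒ λ = −ln(0.19)/415.3 = 0.00399887.
P(X > 307) = e^(−0.00399887·307) = e^(−1.2277) ≈ 0.2930.

0.2930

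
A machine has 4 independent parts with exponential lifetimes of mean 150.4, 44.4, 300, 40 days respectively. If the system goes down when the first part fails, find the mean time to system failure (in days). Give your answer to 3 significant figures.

17.4

The first failure time is exponential with rate Σλ_i = 1/150.4 + 1/44.4 + 1/300 + 1/40 = 0.0575048 per day.
E[min] = 1/Σλ = 1/0.0575048 = 17.3899 days.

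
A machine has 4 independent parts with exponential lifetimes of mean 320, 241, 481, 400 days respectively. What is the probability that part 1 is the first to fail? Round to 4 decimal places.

0.2636

Rates: λ_i = 1/mean_i → 0.003125, 0.00414938, 0.002079, 0.0025; Σλ = 0.0118534.
P(part 1 first) = λ_1/Σλ = 0.003125/0.0118534 ≈ 0.2636.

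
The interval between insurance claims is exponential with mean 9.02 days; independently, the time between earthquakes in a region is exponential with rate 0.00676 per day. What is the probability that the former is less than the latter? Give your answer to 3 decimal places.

0.943

λ_1 = 1/9.02 = 0.110865, λ_2 = 0.00676.
For independent exponentials, P(the former < the latter) = λ_1/(λ_1+λ_2) = 0.110865/0.117625 ≈ 0.943.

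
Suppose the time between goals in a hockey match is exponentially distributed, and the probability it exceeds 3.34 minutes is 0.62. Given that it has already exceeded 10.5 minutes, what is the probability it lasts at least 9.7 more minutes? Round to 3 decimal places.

0.249

From e^(−λ·3.34) = 0.62, λ = −ln(0.62)/3.34 = 0.143124.
Memoryless: P(X > 10.5+9.7 | X > 10.5) = P(X > 9.7) = e^(−0.143124·9.7) ≈ 0.249.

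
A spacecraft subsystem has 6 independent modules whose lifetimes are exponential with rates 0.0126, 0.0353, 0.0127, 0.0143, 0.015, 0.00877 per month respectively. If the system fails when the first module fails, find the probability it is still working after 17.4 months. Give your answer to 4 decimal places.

0.1796

The time to first failure is exponential with rate Σλ = 0.0126 + 0.0353 + 0.0127 + 0.0143 + 0.015 + 0.00877 = 0.09867.
P(min > 17.4) = e^(−0.09867·17.4) = e^(−1.7169) ≈ 0.1796.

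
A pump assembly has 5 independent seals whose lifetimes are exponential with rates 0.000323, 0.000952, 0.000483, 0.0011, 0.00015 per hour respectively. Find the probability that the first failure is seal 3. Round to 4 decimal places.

The time to first failure is exponential with rate Σλ = 0.000323 + 0.000952 + 0.000483 + 0.0011 + 0.00015 = 0.003008.
P(seal 3 first) = λ_3/Σλ = 0.000483/0.003008 ≈ 0.1606.

0.1606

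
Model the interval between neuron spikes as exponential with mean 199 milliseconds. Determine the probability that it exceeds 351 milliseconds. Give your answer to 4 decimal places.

The rate is λ = 1/199 = 0.00502513 per millisecond.
P(X > 351) = e^(−λ·351) = e^(−1.7638) ≈ 0.1714.

0.1714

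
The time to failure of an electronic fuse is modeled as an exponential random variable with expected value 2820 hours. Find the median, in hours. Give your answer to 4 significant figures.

1955

The rate is λ = 1/2820 = 0.00035461 per hour.
Set 1 − e^(−λt) = 0.5, so t = −ln(0.5)/λ = 0.69315/0.00035461 ≈ 1954.68 hours.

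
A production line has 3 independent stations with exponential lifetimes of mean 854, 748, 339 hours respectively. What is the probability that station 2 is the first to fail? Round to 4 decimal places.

Rates: λ_i = 1/mean_i → 0.00117096, 0.0013369, 0.00294985; Σλ = 0.00545771.
P(station 2 first) = λ_2/Σλ = 0.0013369/0.00545771 ≈ 0.2450.

0.2450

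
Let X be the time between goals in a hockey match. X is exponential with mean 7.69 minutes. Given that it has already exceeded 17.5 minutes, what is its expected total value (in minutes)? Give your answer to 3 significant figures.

The rate is λ = 1/7.69 = 0.130039 per minute.
By memorylessness, E[X | X > 17.5] = 17.5 + 1/λ = 17.5 + 7.69 = 25.19 minutes.

25.2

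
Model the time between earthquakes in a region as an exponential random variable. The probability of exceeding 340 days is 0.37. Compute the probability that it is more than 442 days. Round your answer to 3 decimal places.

e^(−λ·340) = 0.37 ⇒ λ = −ln(0.37)/340 = 0.00292427.
P(X > 442) = e^(−0.00292427·442) = e^(−1.2925) ≈ 0.275.

0.275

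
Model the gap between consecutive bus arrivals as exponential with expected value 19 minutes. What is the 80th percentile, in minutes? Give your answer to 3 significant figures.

30.6

The rate is λ = 1/19 = 0.0526316 per minute.
Set 1 − e^(−λt) = 0.8, so t = −ln(0.2)/λ = 1.6094/0.0526316 ≈ 30.5793 minutes.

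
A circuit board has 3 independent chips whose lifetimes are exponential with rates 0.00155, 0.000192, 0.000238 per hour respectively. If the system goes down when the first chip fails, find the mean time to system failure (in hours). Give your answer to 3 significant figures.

505

The time to first failure is exponential with rate Σλ = 0.00155 + 0.000192 + 0.000238 = 0.00198.
E[min] = 1/Σλ = 1/0.00198 = 505.051 hours.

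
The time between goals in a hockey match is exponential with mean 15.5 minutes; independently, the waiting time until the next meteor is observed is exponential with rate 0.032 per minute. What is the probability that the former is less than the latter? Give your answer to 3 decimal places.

λ_1 = 1/15.5 = 0.0645161, λ_2 = 0.032.
For independent exponentials, P(the former < the latter) = λ_1/(λ_1+λ_2) = 0.0645161/0.0965161 ≈ 0.668.

0.668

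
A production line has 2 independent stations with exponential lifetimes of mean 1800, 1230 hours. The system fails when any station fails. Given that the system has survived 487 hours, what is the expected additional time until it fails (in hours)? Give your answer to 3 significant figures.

731

First-failure rate Σλ = 1/1800 + 1/1230 = 0.00136856.
By memorylessness the expected residual is 1/Σλ = 730.693 hours, regardless of the 487 already elapsed.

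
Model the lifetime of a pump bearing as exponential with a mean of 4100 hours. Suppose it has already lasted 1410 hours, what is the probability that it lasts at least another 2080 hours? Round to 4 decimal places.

The rate is λ = 1/4100 = 0.000243902 per hour.
The exponential is memoryless, so the remaining time is again Exp(λ): the condition X > 1410 is irrelevant.
P(X > 2080) = e^(−0.50732) ≈ 0.6021.

0.6021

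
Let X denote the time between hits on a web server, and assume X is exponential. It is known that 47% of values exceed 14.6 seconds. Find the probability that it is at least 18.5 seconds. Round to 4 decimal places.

0.3842

e^(−λ·14.6) = 0.47 ⇒ λ = −ln(0.47)/14.6 = 0.0517139.
P(X > 18.5) = e^(−0.0517139·18.5) = e^(−0.95671) ≈ 0.3842.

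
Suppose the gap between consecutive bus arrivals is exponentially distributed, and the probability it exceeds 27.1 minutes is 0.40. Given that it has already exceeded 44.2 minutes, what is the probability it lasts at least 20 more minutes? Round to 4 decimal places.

0.5085

From e^(−λ·27.1) = 0.40, λ = −ln(0.40)/27.1 = 0.0338115.
Memoryless: P(X > 44.2+20 | X > 44.2) = P(X > 20) = e^(−0.0338115·20) ≈ 0.5085.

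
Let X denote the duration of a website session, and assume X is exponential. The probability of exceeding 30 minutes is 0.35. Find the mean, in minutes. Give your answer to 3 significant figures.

e^(−λ·30) = 0.35 ⇒ λ = −ln(0.35)/30 = 0.0349941.
Mean = 1/λ = 28.5763 minutes.

28.6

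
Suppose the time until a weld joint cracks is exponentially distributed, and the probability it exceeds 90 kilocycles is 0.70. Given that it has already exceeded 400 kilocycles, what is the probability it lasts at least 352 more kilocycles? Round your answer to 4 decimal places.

0.2478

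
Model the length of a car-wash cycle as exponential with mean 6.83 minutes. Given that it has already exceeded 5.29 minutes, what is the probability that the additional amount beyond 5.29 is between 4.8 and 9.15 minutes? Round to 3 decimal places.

0.233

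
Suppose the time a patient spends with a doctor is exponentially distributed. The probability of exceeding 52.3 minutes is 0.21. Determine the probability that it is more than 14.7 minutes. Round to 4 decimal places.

0.6449

e^(−λ·52.3) = 0.21 ⇒ λ = −ln(0.21)/52.3 = 0.0298403.
P(X > 14.7) = e^(−0.0298403·14.7) = e^(−0.43865) ≈ 0.6449.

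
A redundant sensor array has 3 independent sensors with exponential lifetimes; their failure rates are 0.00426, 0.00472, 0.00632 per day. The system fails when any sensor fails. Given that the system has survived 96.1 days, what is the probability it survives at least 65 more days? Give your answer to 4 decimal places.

0.3699

Time to first failure ~ Exp(Σλ) with Σλ = 0.0153.
By memorylessness, P(T > 96.1+65 | T > 96.1) = P(T > 65) = e^(−0.0153·65) ≈ 0.3699.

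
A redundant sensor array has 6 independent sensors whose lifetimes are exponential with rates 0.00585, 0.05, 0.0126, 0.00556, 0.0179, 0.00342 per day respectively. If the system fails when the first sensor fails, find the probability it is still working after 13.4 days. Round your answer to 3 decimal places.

0.279

The time to first failure is exponential with rate Σλ = 0.00585 + 0.05 + 0.0126 + 0.00556 + 0.0179 + 0.00342 = 0.09533.
P(min > 13.4) = e^(−0.09533·13.4) = e^(−1.2774) ≈ 0.279.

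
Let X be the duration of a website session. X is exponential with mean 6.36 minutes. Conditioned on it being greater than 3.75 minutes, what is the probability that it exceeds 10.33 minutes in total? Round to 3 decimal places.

0.355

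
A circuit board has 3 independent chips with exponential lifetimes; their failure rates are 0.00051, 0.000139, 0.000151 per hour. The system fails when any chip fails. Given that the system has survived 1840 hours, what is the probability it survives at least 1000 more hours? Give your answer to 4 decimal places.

Time to first failure ~ Exp(Σλ) with Σλ = 0.0008.
By memorylessness, P(T > 1840+1000 | T > 1840) = P(T > 1000) = e^(−0.0008·1000) ≈ 0.4493.

0.4493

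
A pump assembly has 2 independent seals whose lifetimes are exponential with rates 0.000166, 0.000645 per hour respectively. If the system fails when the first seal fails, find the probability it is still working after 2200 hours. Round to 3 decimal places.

0.168

The time to first failure is exponential with rate Σλ = 0.000166 + 0.000645 = 0.000811.
P(min > 2200) = e^(−0.000811·2200) = e^(−1.7842) ≈ 0.168.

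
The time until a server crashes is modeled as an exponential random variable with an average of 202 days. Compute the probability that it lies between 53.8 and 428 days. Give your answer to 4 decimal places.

0.6460

The rate is λ = 1/202 = 0.0049505 per day.
P(53.8 < X < 428) = e^(−λ·53.8) − e^(−λ·428) = 0.76618 − 0.12017 ≈ 0.6460.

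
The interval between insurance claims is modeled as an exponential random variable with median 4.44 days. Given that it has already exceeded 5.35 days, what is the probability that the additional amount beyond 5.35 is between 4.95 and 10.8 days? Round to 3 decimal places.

0.276

For an exponential, median = ln(2)/λ, so λ = ln 2 / 4.44 = 0.156114 per day.
Memoryless: the residual past 5.35 is again Exp(λ).
P(4.95 < residual < 10.8) = e^(−λ·4.95) − e^(−λ·10.8) = 0.46173 − 0.18525 ≈ 0.276.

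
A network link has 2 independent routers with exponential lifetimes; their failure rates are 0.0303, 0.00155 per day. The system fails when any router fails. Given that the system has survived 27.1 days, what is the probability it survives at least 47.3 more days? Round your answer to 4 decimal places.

Time to first failure ~ Exp(Σλ) with Σλ = 0.03185.
By memorylessness, P(T > 27.1+47.3 | T > 27.1) = P(T > 47.3) = e^(−0.03185·47.3) ≈ 0.2217.

0.2217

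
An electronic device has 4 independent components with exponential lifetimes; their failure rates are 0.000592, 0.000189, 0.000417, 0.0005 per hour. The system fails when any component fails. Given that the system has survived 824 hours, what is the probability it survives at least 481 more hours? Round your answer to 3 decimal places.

Time to first failure ~ Exp(Σλ) with Σλ = 0.001698.
By memorylessness, P(T > 824+481 | T > 824) = P(T > 481) = e^(−0.001698·481) ≈ 0.442.

0.442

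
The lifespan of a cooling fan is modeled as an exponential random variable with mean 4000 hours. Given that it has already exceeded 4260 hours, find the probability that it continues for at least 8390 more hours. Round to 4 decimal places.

The rate is λ = 1/4000 = 0.00025 per hour.
The exponential is memoryless, so the remaining time is again Exp(λ): the condition X > 4260 is irrelevant.
P(X > 8390) = e^(−2.0975) ≈ 0.1228.

0.1228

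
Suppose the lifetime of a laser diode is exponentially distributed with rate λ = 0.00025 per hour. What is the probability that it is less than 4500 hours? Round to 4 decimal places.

0.6753

P(X ≤ 4500) = 1 − e^(−λ·4500) = 1 − e^(−1.125) ≈ 0.6753.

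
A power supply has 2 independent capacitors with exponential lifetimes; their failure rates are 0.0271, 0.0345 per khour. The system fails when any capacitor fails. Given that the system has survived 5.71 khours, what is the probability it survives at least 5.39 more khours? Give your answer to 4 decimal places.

Time to first failure ~ Exp(Σλ) with Σλ = 0.0616.
By memorylessness, P(T > 5.71+5.39 | T > 5.71) = P(T > 5.39) = e^(−0.0616·5.39) ≈ 0.7175.

0.7175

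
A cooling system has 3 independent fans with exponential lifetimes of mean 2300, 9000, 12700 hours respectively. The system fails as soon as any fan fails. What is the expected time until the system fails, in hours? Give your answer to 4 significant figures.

The first failure time is exponential with rate Σλ_i = 1/2300 + 1/9000 + 1/12700 = 0.000624634 per hour.
E[min] = 1/Σλ = 1/0.000624634 = 1600.94 hours.

1601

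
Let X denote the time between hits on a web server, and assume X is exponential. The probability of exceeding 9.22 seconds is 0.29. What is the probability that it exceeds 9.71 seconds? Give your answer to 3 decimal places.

0.272

e^(−λ·9.22) = 0.29 ⇒ λ = −ln(0.29)/9.22 = 0.13426.
P(X > 9.71) = e^(−0.13426·9.71) = e^(−1.3037) ≈ 0.272.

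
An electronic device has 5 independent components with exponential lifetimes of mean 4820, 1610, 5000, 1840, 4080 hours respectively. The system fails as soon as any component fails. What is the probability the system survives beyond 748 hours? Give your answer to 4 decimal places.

0.2569

The first failure time is exponential with rate Σλ_i = 1/4820 + 1/1610 + 1/5000 + 1/1840 + 1/4080 = 0.00181716 per hour.
P(min > 748) = e^(−0.00181716·748) = e^(−1.3592) ≈ 0.2569.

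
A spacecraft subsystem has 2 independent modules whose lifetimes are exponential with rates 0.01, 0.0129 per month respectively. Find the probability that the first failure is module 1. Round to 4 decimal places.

0.4367

The time to first failure is exponential with rate Σλ = 0.01 + 0.0129 = 0.0229.
P(module 1 first) = λ_1/Σλ = 0.01/0.0229 ≈ 0.4367.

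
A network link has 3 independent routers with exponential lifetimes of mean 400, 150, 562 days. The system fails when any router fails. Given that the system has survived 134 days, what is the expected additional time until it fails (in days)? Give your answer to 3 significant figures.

First-failure rate Σλ = 1/400 + 1/150 + 1/562 = 0.010946.
By memorylessness the expected residual is 1/Σλ = 91.3574 days, regardless of the 134 already elapsed.

91.4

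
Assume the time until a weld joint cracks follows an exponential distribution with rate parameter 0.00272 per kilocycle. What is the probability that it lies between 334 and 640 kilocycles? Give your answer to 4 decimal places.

0.2278

P(334 < X < 640) = e^(−λ·334) − e^(−λ·640) = 0.40314 − 0.17538 ≈ 0.2278.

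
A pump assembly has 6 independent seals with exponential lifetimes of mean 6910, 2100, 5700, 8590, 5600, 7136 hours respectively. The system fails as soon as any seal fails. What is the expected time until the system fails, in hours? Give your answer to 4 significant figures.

812.0

The first failure time is exponential with rate Σλ_i = 1/6910 + 1/2100 + 1/5700 + 1/8590 + 1/5600 + 1/7136 = 0.00123147 per hour.
E[min] = 1/Σλ = 1/0.00123147 = 812.039 hours.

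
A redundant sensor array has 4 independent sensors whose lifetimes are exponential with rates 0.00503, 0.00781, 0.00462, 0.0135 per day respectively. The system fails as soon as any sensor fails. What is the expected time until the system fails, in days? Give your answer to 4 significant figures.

32.30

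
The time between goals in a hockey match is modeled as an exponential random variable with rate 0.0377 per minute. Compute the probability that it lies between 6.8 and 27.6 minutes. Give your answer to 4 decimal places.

0.4206

P(6.8 < X < 27.6) = e^(−λ·6.8) − e^(−λ·27.6) = 0.77386 − 0.35327 ≈ 0.4206.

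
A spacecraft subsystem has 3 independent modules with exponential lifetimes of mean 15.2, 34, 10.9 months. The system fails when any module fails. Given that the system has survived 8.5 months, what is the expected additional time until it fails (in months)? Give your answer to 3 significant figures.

5.35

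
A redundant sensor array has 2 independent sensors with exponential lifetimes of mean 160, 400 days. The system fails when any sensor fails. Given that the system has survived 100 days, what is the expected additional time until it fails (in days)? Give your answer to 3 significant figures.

114

First-failure rate Σλ = 1/160 + 1/400 = 0.00875.
By memorylessness the expected residual is 1/Σλ = 114.286 days, regardless of the 100 already elapsed.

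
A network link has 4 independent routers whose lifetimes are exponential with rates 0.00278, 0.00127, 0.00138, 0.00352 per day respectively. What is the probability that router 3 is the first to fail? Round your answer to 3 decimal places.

0.154

The time to first failure is exponential with rate Σλ = 0.00278 + 0.00127 + 0.00138 + 0.00352 = 0.00895.
P(router 3 first) = λ_3/Σλ = 0.00138/0.00895 ≈ 0.154.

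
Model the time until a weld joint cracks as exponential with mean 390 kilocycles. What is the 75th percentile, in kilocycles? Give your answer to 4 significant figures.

The rate is λ = 1/390 = 0.0025641 per kilocycle.
Set 1 − e^(−λt) = 0.75, so t = −ln(0.25)/λ = 1.3863/0.0025641 ≈ 540.655 kilocycles.

540.7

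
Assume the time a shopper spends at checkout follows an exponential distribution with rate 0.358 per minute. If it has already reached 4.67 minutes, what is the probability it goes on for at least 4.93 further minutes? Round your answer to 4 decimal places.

The exponential is memoryless, so the remaining time is again Exp(λ): the condition X > 4.67 is irrelevant.
P(X > 4.93) = e^(−1.7649) ≈ 0.1712.

0.1712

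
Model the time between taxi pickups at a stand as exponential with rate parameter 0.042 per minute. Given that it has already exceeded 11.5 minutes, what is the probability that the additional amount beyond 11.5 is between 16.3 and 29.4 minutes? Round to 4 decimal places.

0.2134

Memoryless: the residual past 11.5 is again Exp(λ).
P(16.3 < residual < 29.4) = e^(−λ·16.3) − e^(−λ·29.4) = 0.50429 − 0.29089 ≈ 0.2134.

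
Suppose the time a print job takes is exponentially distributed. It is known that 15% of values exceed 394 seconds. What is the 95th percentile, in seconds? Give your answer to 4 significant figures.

e^(−λ·394) = 0.15 ⇒ λ = −ln(0.15)/394 = 0.00481503.
95th percentile: 1 − e^(−λt) = 0.95, t = −ln(0.05)/λ = 622.163 seconds.

622.2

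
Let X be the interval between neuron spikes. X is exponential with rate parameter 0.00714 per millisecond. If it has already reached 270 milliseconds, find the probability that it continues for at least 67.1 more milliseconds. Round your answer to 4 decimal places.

0.6193

By the memoryless property, P(X > 270+67.1 | X > 270) = P(X > 67.1).
P(X > 67.1) = e^(−0.47909) ≈ 0.6193.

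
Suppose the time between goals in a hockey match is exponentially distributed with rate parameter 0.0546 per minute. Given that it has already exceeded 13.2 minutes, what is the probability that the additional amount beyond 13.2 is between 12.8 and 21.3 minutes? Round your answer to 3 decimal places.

0.185

Memoryless: the residual past 13.2 is again Exp(λ).
P(12.8 < residual < 21.3) = e^(−λ·12.8) − e^(−λ·21.3) = 0.49714 − 0.31255 ≈ 0.185.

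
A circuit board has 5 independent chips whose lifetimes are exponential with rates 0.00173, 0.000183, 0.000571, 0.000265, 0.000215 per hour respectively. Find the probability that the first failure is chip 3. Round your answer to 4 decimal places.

0.1926

The time to first failure is exponential with rate Σλ = 0.00173 + 0.000183 + 0.000571 + 0.000265 + 0.000215 = 0.002964.
P(chip 3 first) = λ_3/Σλ = 0.000571/0.002964 ≈ 0.1926.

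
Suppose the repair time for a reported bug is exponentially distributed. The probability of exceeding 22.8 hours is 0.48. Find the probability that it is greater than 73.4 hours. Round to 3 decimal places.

e^(−λ·22.8) = 0.48 ⇒ λ = −ln(0.48)/22.8 = 0.0321916.
P(X > 73.4) = e^(−0.0321916·73.4) = e^(−2.3629) ≈ 0.094.

0.094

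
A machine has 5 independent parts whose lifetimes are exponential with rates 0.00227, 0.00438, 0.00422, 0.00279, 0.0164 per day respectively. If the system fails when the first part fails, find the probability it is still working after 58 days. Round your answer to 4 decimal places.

0.1749

The time to first failure is exponential with rate Σλ = 0.00227 + 0.00438 + 0.00422 + 0.00279 + 0.0164 = 0.03006.
P(min > 58) = e^(−0.03006·58) = e^(−1.7435) ≈ 0.1749.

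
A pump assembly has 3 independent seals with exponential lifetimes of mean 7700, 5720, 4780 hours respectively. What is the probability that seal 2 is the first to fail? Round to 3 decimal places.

Rates: λ_i = 1/mean_i → 0.00012987, 0.000174825, 0.000209205; Σλ = 0.0005139.
P(seal 2 first) = λ_2/Σλ = 0.000174825/0.0005139 ≈ 0.340.

0.340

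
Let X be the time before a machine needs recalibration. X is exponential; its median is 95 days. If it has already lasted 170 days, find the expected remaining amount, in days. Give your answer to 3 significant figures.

137

For an exponential, median = ln(2)/λ, so λ = ln 2 / 95 = 0.00729629 per day.
By memorylessness, the remaining amount past any threshold is again Exp(λ) with mean 1/λ = 137.056 days.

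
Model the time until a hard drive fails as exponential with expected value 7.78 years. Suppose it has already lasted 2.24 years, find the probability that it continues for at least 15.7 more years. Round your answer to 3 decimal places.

The rate is λ = 1/7.78 = 0.128535 per year.
P(X > s+t | X > s) = e^(−λ(s+t))/e^(−λs) = e^(−λt), independent of s = 2.24.
P(X > 15.7) = e^(−2.018) ≈ 0.133.

0.133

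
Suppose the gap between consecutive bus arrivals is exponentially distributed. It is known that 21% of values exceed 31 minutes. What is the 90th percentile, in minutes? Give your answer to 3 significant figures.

45.7

e^(−λ·31) = 0.21 ⇒ λ = −ln(0.21)/31 = 0.0503435.
90th percentile: 1 − e^(−λt) = 0.9, t = −ln(0.1)/λ = 45.7375 minutes.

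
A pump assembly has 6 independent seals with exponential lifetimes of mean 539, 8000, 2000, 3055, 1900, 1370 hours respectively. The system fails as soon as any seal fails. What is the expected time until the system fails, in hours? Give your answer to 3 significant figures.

The first failure time is exponential with rate Σλ_i = 1/539 + 1/8000 + 1/2000 + 1/3055 + 1/1900 + 1/1370 = 0.00406386 per hour.
E[min] = 1/Σλ = 1/0.00406386 = 246.071 hours.

246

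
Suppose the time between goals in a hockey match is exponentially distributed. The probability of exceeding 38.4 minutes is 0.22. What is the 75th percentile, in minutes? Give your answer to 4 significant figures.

35.16

e^(−λ·38.4) = 0.22 ⇒ λ = −ln(0.22)/38.4 = 0.0394304.
75th percentile: 1 − e^(−λt) = 0.75, t = −ln(0.25)/λ = 35.158 minutes.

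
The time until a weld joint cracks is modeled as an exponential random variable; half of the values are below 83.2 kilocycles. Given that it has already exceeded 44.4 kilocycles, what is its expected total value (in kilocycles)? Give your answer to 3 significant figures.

164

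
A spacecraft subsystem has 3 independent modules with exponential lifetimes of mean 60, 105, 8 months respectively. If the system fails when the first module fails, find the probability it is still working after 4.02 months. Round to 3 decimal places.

0.545

The first failure time is exponential with rate Σλ_i = 1/60 + 1/105 + 1/8 = 0.15119 per month.
P(min > 4.02) = e^(−0.15119·4.02) = e^(−0.60779) ≈ 0.545.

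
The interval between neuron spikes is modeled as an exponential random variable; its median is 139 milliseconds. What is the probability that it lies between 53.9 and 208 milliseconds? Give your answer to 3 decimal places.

For an exponential, median = ln(2)/λ, so λ = ln 2 / 139 = 0.00498667 per millisecond.
P(53.9 < X < 208) = e^(−λ·53.9) − e^(−λ·208) = 0.76431 − 0.35444 ≈ 0.410.

0.410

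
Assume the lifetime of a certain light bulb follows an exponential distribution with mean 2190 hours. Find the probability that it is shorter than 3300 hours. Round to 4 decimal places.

0.7784

The rate is λ = 1/2190 = 0.000456621 per hour.
P(X ≤ 3300) = 1 − e^(−λ·3300) = 1 − e^(−1.5068) ≈ 0.7784.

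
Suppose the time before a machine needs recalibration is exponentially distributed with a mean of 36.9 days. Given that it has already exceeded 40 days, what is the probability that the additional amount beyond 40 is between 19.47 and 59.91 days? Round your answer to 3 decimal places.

0.393

The rate is λ = 1/36.9 = 0.0271003 per day.
Memoryless: the residual past 40 is again Exp(λ).
P(19.47 < residual < 59.91) = e^(−λ·19.47) − e^(−λ·59.91) = 0.58999 − 0.19719 ≈ 0.393.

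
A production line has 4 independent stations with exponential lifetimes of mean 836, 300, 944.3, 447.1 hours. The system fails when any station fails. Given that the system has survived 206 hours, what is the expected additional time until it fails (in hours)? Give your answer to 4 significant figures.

First-failure rate Σλ = 1/836 + 1/300 + 1/944.3 + 1/447.1 = 0.00782513.
By memorylessness the expected residual is 1/Σλ = 127.793 hours, regardless of the 206 already elapsed.

127.8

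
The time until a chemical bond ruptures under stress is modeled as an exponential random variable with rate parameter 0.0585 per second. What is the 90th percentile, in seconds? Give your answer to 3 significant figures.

Set 1 − e^(−λt) = 0.9, so t = −ln(0.1)/λ = 2.3026/0.0585 ≈ 39.3604 seconds.

39.4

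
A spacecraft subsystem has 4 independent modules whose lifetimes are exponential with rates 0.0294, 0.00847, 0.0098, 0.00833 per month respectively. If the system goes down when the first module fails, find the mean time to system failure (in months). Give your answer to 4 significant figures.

17.86

The time to first failure is exponential with rate Σλ = 0.0294 + 0.00847 + 0.0098 + 0.00833 = 0.056.
E[min] = 1/Σλ = 1/0.056 = 17.8571 months.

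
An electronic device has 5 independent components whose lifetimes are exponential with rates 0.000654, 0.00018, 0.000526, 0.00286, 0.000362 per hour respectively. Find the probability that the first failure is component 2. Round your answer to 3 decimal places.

The time to first failure is exponential with rate Σλ = 0.000654 + 0.00018 + 0.000526 + 0.00286 + 0.000362 = 0.004582.
P(component 2 first) = λ_2/Σλ = 0.00018/0.004582 ≈ 0.039.

0.039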